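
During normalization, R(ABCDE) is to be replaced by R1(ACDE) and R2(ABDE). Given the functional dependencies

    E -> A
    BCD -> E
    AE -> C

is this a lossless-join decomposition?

Common attributes: R1 ∩ R2 = {ADE}.
Closure of {ADE}: AE → C applies, adding C. So (ADE)⁺ = {ACDE}.
This closure contains every attribute of R1, so R1 ∩ R2 → R1. The join is lossless.

Yes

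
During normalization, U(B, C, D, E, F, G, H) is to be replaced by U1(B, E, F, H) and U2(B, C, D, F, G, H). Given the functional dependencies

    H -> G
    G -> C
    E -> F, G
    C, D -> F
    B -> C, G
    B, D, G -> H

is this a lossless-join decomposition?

Common attributes: U1 ∩ U2 = {B, F, H}.
Closure of {B, F, H}: H → G applies, adding G; G → C applies, adding C. So (B, F, H)⁺ = {B, C, F, G, H}.
The closure contains neither all of U1 = {B, E, F, H} nor all of U2 = {B, C, D, F, G, H}, so the common attributes are not a superkey of either fragment. The join is lossy.

No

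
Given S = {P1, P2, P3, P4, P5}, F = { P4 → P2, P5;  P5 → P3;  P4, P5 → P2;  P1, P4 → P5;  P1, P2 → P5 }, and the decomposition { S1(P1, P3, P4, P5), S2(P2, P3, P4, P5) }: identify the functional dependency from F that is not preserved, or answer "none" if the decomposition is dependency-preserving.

Check P1, P2 → P5: no single fragment contains all of {P1, P2, P5}, and the restricted closure of {P1, P2} across the fragments never reaches {P5}.
P4 → P2, P5 is preserved.
P5 → P3 is preserved.
P4, P5 → P2 is preserved.
P1, P4 → P5 is preserved.

P1, P2 → P5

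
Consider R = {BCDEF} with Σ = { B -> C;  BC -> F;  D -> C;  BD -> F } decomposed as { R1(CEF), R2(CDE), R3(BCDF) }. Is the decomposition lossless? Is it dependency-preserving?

lossy but dependency-preserving

Lossless test (chase): applying each FD to every pair of rows produces no changes in the tableau, so no row becomes fully distinguished — the join is lossy.
Dependency preservation: every FD's attributes lie within a single fragment, so each can be enforced locally — preserved.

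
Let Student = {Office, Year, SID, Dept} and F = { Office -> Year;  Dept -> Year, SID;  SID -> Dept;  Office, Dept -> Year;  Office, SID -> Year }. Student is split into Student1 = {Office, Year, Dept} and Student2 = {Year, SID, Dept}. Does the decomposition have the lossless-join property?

Common attributes: Student1 ∩ Student2 = {Year, Dept}.
Closure of {Year, Dept}: Dept → Year, SID applies, adding SID. So (Year, Dept)⁺ = {Year, SID, Dept}.
This closure contains every attribute of Student2, so Student1 ∩ Student2 → Student2. The join is lossless.

Yes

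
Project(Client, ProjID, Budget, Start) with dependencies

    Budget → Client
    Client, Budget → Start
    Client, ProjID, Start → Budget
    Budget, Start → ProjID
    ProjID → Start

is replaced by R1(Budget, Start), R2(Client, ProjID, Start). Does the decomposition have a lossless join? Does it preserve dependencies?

lossy and not dependency-preserving

Lossless test: (Start)⁺ = {Start}, which is a superkey of neither fragment — lossy.
Dependency preservation: the restricted closure of {Budget} across the fragments never reaches {Client}, so Budget → Client cannot be enforced without a join — not preserved.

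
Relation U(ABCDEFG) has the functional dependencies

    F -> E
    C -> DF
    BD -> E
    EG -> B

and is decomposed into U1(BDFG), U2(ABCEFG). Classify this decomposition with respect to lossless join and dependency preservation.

lossy and not dependency-preserving

Lossless test: (BFG)⁺ = {BEFG}, which is a superkey of neither fragment — lossy.
Dependency preservation: the restricted closure of {C} across the fragments never reaches {DF}, so C → DF cannot be enforced without a join — not preserved.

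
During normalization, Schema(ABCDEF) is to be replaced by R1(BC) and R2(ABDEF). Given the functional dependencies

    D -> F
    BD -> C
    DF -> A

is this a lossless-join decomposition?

Common attributes: R1 ∩ R2 = {B}.
No dependency enlarges {B}, so (B)⁺ = {B}.
The closure contains neither all of R1 = {BC} nor all of R2 = {ABDEF}, so the common attributes are not a superkey of either fragment. The join is lossy.

No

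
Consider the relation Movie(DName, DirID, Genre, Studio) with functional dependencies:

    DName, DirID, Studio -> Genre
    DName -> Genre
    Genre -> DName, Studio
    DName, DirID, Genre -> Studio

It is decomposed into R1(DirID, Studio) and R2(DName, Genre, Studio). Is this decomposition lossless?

No

Common attributes: R1 ∩ R2 = {Studio}.
No dependency enlarges {Studio}, so (Studio)⁺ = {Studio}.
The closure contains neither all of R1 = {DirID, Studio} nor all of R2 = {DName, Genre, Studio}, so the common attributes are not a superkey of either fragment. The join is lossy.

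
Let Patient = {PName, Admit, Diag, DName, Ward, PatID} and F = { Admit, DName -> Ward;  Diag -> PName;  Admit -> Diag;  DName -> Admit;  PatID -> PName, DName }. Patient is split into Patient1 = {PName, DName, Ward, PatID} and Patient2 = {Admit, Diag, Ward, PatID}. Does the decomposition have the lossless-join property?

Yes

Common attributes: Patient1 ∩ Patient2 = {Ward, PatID}.
Closure of {Ward, PatID}: PatID → PName, DName applies, adding PName, DName; DName → Admit applies, adding Admit; Admit → Diag applies, adding Diag. So (Ward, PatID)⁺ = {PName, Admit, Diag, DName, Ward, PatID}.
This closure contains every attribute of Patient1, so Patient1 ∩ Patient2 → Patient1. The join is lossless.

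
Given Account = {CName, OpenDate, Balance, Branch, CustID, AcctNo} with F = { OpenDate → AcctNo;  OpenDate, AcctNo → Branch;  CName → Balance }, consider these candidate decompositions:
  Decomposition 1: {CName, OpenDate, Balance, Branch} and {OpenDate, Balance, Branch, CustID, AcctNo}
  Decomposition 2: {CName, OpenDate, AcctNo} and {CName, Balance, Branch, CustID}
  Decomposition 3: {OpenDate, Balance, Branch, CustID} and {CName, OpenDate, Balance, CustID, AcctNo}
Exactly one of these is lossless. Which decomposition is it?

Decomposition 1: common = {OpenDate, Balance, Branch}, closure = {OpenDate, Balance, Branch, AcctNo} → lossy.
Decomposition 2: common = {CName}, closure = {CName, Balance} → lossy.
Decomposition 3: common = {OpenDate, Balance, CustID}, closure = {OpenDate, Balance, Branch, CustID, AcctNo} → lossless.

Decomposition 3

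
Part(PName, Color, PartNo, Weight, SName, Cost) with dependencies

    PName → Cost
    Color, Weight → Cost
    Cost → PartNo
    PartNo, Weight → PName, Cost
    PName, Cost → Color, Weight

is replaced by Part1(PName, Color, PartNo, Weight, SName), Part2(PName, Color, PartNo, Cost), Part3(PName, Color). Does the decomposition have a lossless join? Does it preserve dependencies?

lossless and dependency-preserving

Lossless test (chase): Rows 1 and 2 agree on PName; apply PName→Cost and equate their Cost entries. Rows 1 and 3 agree on PName; apply PName→Cost and equate their Cost entries. Rows 1 and 3 agree on Cost; apply Cost→PartNo and equate their PartNo entries. Rows 1 and 2 agree on PName, Cost; apply PName, Cost→Color, Weight and equate their Color, Weight entries. Rows 1 and 3 agree on PName, Cost; apply PName, Cost→Color, Weight and equate their Color, Weight entries. Row 1 is now all distinguished symbols — the join is lossless.
Dependency preservation: Color, Weight → Cost; PartNo, Weight → PName, Cost; PName, Cost → Color, Weight are not contained in any single fragment, but the restricted closure of each left-hand side across the fragments still reaches the right-hand side; the remaining FDs each lie inside some fragment. All dependencies are preserved.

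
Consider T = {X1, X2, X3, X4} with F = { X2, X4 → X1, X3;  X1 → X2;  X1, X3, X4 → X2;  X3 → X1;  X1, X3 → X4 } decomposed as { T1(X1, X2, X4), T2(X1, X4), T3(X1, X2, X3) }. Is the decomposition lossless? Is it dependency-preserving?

lossy and not dependency-preserving

Lossless test (chase): Rows 1 and 2 agree on X1; apply X1→X2 and equate their X2 entries. Rows 1 and 2 agree on X2, X4; apply X2, X4→X1, X3 and equate their X1, X3 entries. No row becomes fully distinguished — the join is lossy.
Dependency preservation: the restricted closure of {X2, X4} across the fragments never reaches {X1, X3}, so X2, X4 → X1, X3 cannot be enforced without a join — not preserved.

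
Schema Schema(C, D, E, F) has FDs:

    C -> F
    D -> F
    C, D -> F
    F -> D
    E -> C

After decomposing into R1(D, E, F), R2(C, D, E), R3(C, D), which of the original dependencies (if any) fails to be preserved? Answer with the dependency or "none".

none

C → F: restricted closure across fragments reaches F.
D → F lies within R1.
C, D → F: restricted closure across fragments reaches F.
F → D lies within R1.
E → C lies within R2.
Every dependency is enforceable on the fragments, so the decomposition is dependency-preserving.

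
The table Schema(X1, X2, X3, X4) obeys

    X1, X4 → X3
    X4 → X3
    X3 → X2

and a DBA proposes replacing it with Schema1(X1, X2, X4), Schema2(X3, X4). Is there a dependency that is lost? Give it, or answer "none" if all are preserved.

Check X3 → X2: no single fragment contains all of {X2, X3}, and the restricted closure of {X3} across the fragments never reaches {X2}.
X1, X4 → X3 is preserved.
X4 → X3 is preserved.

X3 → X2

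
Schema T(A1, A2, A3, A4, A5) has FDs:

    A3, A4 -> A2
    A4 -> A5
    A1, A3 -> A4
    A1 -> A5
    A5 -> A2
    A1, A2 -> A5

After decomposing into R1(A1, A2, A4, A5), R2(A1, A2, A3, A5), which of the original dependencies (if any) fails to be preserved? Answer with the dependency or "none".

A1, A3 -> A4

Check A1, A3 → A4: no single fragment contains all of {A1, A3, A4}, and the restricted closure of {A1, A3} across the fragments never reaches {A4}.
A3, A4 → A2 is preserved.
A4 → A5 is preserved.
A1 → A5 is preserved.
A5 → A2 is preserved.
A1, A2 → A5 is preserved.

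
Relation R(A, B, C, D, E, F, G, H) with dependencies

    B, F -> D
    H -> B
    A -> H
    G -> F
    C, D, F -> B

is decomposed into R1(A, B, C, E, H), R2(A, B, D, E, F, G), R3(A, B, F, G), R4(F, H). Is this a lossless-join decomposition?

Chase test. Columns are A, B, C, D, E, F, G, H; row i has aⱼ where attribute j ∈ Ri, else bᵢⱼ.
Initial tableau (one row per fragment):
  row 1: a1 a2 a3 b14 a5 b16 b17 a8
  row 2: a1 a2 b23 a4 a5 a6 a7 b28
  row 3: a1 a2 b33 b34 b35 a6 a7 b38
  row 4: b41 b42 b43 b44 b45 a6 b47 a8
Rows 2 and 3 agree on B, F; apply B, F→D and equate their D entries.
Rows 1 and 4 agree on H; apply H→B and equate their B entries.
Rows 1 and 2 agree on A; apply A→H and equate their H entries.
Rows 1 and 3 agree on A; apply A→H and equate their H entries.
Rows 2 and 4 agree on B, F; apply B, F→D and equate their D entries.
No row becomes fully distinguished — the join is lossy.

No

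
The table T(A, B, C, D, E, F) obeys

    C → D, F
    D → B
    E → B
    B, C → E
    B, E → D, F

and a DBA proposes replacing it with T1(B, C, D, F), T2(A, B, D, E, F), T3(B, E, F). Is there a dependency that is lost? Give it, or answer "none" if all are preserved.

B, C → E

Check B, C → E: no single fragment contains all of {B, C, E}, and the restricted closure of {B, C} across the fragments never reaches {E}.
C → D, F is preserved.
D → B is preserved.
E → B is preserved.
B, E → D, F is preserved.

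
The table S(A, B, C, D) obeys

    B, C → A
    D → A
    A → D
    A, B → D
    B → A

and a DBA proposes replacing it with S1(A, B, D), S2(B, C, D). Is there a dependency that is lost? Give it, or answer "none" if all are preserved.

none

B, C → A: restricted closure across fragments reaches A.
D → A lies within S1.
A → D lies within S1.
A, B → D lies within S1.
B → A lies within S1.
Every dependency is enforceable on the fragments, so the decomposition is dependency-preserving.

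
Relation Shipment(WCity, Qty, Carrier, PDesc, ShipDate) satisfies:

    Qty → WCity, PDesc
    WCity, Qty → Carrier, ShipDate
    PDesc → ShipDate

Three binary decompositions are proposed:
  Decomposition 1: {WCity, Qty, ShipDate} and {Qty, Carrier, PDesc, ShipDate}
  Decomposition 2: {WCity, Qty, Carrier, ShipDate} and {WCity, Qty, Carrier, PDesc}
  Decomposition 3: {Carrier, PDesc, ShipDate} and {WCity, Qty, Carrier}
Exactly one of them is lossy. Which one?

Decomposition 3

Decomposition 1: common = {Qty, ShipDate}, closure = {WCity, Qty, Carrier, PDesc, ShipDate} → lossless.
Decomposition 2: common = {WCity, Qty, Carrier}, closure = {WCity, Qty, Carrier, PDesc, ShipDate} → lossless.
Decomposition 3: common = {Carrier}, closure = {Carrier} → lossy.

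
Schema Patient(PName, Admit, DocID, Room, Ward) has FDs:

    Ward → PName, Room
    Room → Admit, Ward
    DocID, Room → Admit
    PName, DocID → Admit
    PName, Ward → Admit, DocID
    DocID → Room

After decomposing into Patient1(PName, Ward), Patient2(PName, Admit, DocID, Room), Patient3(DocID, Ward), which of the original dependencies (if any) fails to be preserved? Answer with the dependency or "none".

Ward → PName, Room: restricted closure across fragments reaches PName, Room.
Room → Admit, Ward: restricted closure across fragments reaches Admit, Ward.
DocID, Room → Admit lies within Patient2.
PName, DocID → Admit lies within Patient2.
PName, Ward → Admit, DocID: restricted closure across fragments reaches Admit, DocID.
DocID → Room lies within Patient2.
Every dependency is enforceable on the fragments, so the decomposition is dependency-preserving.

none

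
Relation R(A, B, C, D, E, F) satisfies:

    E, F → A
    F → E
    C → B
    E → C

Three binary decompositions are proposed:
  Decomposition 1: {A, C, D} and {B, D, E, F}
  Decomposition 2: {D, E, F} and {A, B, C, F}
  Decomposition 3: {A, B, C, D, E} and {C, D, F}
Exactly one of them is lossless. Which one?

Decomposition 1: common = {D}, closure = {D} → lossy.
Decomposition 2: common = {F}, closure = {A, B, C, E, F} → lossless.
Decomposition 3: common = {C, D}, closure = {B, C, D} → lossy.

Decomposition 2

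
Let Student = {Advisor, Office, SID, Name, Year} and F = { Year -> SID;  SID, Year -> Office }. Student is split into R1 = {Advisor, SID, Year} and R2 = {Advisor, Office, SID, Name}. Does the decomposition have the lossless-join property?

Common attributes: R1 ∩ R2 = {Advisor, SID}.
No dependency enlarges {Advisor, SID}, so (Advisor, SID)⁺ = {Advisor, SID}.
The closure contains neither all of R1 = {Advisor, SID, Year} nor all of R2 = {Advisor, Office, SID, Name}, so the common attributes are not a superkey of either fragment. The join is lossy.

No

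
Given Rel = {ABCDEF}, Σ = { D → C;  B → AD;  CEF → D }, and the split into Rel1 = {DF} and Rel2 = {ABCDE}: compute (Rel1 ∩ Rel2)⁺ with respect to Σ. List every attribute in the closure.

CD

Rel1 ∩ Rel2 = {D}.
D → C applies, adding C
Closure: {CD}.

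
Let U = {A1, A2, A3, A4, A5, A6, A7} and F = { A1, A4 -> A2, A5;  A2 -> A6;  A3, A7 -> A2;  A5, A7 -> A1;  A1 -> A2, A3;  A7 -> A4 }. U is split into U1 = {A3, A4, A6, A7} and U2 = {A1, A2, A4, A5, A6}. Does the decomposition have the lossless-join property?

No

Common attributes: U1 ∩ U2 = {A4, A6}.
No dependency enlarges {A4, A6}, so (A4, A6)⁺ = {A4, A6}.
The closure contains neither all of U1 = {A3, A4, A6, A7} nor all of U2 = {A1, A2, A4, A5, A6}, so the common attributes are not a superkey of either fragment. The join is lossy.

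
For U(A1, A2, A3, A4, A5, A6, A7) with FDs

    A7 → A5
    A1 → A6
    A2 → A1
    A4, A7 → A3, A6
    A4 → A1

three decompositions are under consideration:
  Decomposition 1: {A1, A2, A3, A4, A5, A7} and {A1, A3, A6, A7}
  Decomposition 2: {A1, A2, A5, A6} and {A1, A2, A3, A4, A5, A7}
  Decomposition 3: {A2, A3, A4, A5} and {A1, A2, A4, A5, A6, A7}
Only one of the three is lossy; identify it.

Decomposition 1: common = {A1, A3, A7}, closure = {A1, A3, A5, A6, A7} → lossless.
Decomposition 2: common = {A1, A2, A5}, closure = {A1, A2, A5, A6} → lossless.
Decomposition 3: common = {A2, A4, A5}, closure = {A1, A2, A4, A5, A6} → lossy.

Decomposition 3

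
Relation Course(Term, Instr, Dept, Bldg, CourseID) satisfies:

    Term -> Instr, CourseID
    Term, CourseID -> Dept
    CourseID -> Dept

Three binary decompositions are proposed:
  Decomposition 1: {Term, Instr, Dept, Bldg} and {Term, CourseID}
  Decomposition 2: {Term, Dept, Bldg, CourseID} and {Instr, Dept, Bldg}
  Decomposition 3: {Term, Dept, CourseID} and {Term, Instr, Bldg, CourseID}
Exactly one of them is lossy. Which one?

Decomposition 1: common = {Term}, closure = {Term, Instr, Dept, CourseID} → lossless.
Decomposition 2: common = {Dept, Bldg}, closure = {Dept, Bldg} → lossy.
Decomposition 3: common = {Term, CourseID}, closure = {Term, Instr, Dept, CourseID} → lossless.

Decomposition 2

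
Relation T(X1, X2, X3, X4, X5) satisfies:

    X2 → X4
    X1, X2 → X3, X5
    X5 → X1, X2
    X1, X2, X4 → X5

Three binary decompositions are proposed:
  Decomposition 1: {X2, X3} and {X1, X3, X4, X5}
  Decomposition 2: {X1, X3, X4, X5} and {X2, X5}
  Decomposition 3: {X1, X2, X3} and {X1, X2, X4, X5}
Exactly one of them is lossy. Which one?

Decomposition 1: common = {X3}, closure = {X3} → lossy.
Decomposition 2: common = {X5}, closure = {X1, X2, X3, X4, X5} → lossless.
Decomposition 3: common = {X1, X2}, closure = {X1, X2, X3, X4, X5} → lossless.

Decomposition 1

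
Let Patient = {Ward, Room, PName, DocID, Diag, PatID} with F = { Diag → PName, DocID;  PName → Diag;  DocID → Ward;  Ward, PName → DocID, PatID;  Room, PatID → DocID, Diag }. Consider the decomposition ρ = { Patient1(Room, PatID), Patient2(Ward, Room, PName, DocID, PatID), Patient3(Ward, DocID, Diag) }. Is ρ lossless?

Chase test. Columns are Ward, Room, PName, DocID, Diag, PatID; row i has aⱼ where attribute j ∈ Patienti, else bᵢⱼ.
Initial tableau (one row per fragment):
  row 1: b11 a2 b13 b14 b15 a6
  row 2: a1 a2 a3 a4 b25 a6
  row 3: a1 b32 b33 a4 a5 b36
Rows 1 and 2 agree on Room, PatID; apply Room, PatID→DocID, Diag and equate their DocID, Diag entries.
Rows 1 and 2 agree on Diag; apply Diag→PName, DocID and equate their PName, DocID entries.
Rows 1 and 2 agree on DocID; apply DocID→Ward and equate their Ward entries.
No row becomes fully distinguished — the join is lossy.

No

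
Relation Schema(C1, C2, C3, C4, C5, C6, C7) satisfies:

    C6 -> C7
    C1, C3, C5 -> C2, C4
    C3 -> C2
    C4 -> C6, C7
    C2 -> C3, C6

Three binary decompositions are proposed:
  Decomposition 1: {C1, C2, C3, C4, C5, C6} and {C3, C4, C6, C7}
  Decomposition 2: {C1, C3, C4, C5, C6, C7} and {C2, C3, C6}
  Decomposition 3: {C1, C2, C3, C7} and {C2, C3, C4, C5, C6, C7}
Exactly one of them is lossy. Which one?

Decomposition 3

Decomposition 1: common = {C3, C4, C6}, closure = {C2, C3, C4, C6, C7} → lossless.
Decomposition 2: common = {C3, C6}, closure = {C2, C3, C6, C7} → lossless.
Decomposition 3: common = {C2, C3, C7}, closure = {C2, C3, C6, C7} → lossy.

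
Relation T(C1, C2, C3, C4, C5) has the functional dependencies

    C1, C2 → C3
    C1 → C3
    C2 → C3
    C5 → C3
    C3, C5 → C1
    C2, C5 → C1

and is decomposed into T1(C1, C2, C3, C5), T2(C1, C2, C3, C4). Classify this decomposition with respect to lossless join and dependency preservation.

Lossless test: (C1, C2, C3)⁺ = {C1, C2, C3}, which is a superkey of neither fragment — lossy.
Dependency preservation: every FD's attributes lie within a single fragment, so each can be enforced locally — preserved.

lossy but dependency-preserving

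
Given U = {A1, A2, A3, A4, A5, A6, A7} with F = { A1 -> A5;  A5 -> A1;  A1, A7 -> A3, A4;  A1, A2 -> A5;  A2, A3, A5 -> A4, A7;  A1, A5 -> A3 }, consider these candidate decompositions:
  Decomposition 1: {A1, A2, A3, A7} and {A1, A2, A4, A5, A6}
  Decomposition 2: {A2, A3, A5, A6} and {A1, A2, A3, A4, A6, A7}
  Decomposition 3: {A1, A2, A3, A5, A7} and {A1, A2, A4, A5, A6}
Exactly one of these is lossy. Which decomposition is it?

Decomposition 2

Decomposition 1: common = {A1, A2}, closure = {A1, A2, A3, A4, A5, A7} → lossless.
Decomposition 2: common = {A2, A3, A6}, closure = {A2, A3, A6} → lossy.
Decomposition 3: common = {A1, A2, A5}, closure = {A1, A2, A3, A4, A5, A7} → lossless.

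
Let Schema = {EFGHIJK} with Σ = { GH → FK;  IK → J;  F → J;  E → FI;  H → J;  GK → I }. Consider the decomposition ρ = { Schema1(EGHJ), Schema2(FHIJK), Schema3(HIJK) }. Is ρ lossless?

Chase test. Columns are EFGHIJK; row i has aⱼ where attribute j ∈ Schemai, else bᵢⱼ.
Initial tableau (one row per fragment):
  row 1: a1 b12 a3 a4 b15 a6 b17
  row 2: b21 a2 b23 a4 a5 a6 a7
  row 3: b31 b32 b33 a4 a5 a6 a7
No row becomes fully distinguished — the join is lossy.

No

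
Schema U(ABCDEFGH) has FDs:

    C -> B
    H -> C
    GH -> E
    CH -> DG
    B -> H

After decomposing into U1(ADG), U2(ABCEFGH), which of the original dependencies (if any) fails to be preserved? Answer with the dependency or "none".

Check CH → DG: no single fragment contains all of {CDGH}, and the restricted closure of {CH} across the fragments never reaches {DG}.
C → B is preserved.
H → C is preserved.
GH → E is preserved.
B → H is preserved.

CH -> DG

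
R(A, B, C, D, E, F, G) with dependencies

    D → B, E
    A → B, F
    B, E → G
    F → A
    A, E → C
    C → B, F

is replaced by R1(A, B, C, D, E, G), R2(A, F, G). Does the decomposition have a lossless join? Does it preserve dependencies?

lossless and dependency-preserving

Lossless test: (A, G)⁺ = {A, B, F, G}, which contains all of one fragment — lossless.
Dependency preservation: A → B, F; C → B, F are not contained in any single fragment, but the restricted closure of each left-hand side across the fragments still reaches the right-hand side; the remaining FDs each lie inside some fragment. All dependencies are preserved.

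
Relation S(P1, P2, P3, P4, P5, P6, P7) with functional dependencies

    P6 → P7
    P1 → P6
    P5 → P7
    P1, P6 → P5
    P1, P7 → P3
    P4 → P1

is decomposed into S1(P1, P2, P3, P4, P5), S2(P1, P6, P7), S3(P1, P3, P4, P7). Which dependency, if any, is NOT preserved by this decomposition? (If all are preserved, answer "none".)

Check P5 → P7: no single fragment contains all of {P5, P7}, and the restricted closure of {P5} across the fragments never reaches {P7}.
P6 → P7 is preserved.
P1 → P6 is preserved.
P1, P6 → P5 is preserved.
P1, P7 → P3 is preserved.
P4 → P1 is preserved.

P5 → P7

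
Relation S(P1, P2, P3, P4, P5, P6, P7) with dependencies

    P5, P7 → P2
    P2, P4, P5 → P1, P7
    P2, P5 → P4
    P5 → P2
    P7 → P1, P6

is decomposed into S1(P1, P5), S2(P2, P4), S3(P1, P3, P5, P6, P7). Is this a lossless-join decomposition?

No

Chase test. Columns are P1, P2, P3, P4, P5, P6, P7; row i has aⱼ where attribute j ∈ Si, else bᵢⱼ.
Initial tableau (one row per fragment):
  row 1: a1 b12 b13 b14 a5 b16 b17
  row 2: b21 a2 b23 a4 b25 b26 b27
  row 3: a1 b32 a3 b34 a5 a6 a7
Rows 1 and 3 agree on P5; apply P5→P2 and equate their P2 entries.
Rows 1 and 3 agree on P2, P5; apply P2, P5→P4 and equate their P4 entries.
Rows 1 and 3 agree on P2, P4, P5; apply P2, P4, P5→P1, P7 and equate their P1, P7 entries.
Rows 1 and 3 agree on P7; apply P7→P1, P6 and equate their P1, P6 entries.
No row becomes fully distinguished — the join is lossy.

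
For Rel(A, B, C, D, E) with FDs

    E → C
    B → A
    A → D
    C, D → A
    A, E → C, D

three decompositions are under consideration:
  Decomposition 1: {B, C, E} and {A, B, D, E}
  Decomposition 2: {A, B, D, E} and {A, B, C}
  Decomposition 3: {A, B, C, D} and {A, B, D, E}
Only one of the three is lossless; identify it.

Decomposition 1

Decomposition 1: common = {B, E}, closure = {A, B, C, D, E} → lossless.
Decomposition 2: common = {A, B}, closure = {A, B, D} → lossy.
Decomposition 3: common = {A, B, D}, closure = {A, B, D} → lossy.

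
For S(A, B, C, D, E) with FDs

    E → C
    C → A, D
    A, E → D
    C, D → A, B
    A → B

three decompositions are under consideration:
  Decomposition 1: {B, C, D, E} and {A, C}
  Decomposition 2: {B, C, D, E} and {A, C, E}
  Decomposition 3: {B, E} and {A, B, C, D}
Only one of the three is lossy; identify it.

Decomposition 3

Decomposition 1: common = {C}, closure = {A, B, C, D} → lossless.
Decomposition 2: common = {C, E}, closure = {A, B, C, D, E} → lossless.
Decomposition 3: common = {B}, closure = {B} → lossy.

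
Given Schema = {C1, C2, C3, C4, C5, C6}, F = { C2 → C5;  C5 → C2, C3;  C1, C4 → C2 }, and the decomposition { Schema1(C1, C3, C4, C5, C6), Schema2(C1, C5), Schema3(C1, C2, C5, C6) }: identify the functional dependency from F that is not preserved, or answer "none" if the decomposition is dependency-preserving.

none

C2 → C5 lies within Schema3.
C5 → C2, C3: restricted closure across fragments reaches C2, C3.
C1, C4 → C2: restricted closure across fragments reaches C2.
Every dependency is enforceable on the fragments, so the decomposition is dependency-preserving.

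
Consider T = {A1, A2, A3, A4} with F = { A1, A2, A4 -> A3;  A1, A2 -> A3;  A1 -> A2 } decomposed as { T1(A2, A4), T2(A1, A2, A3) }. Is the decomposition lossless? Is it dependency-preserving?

Lossless test: (A2)⁺ = {A2}, which is a superkey of neither fragment — lossy.
Dependency preservation: A1, A2, A4 → A3 is not contained in any single fragment, but the restricted closure of its left-hand side across the fragments still reaches the right-hand side; the remaining FDs each lie inside some fragment. All dependencies are preserved.

lossy but dependency-preserving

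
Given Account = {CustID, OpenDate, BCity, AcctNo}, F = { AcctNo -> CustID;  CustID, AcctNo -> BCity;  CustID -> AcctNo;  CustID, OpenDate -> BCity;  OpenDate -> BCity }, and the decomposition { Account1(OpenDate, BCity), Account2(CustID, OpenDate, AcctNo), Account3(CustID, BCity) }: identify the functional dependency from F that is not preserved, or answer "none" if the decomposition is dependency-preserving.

AcctNo → CustID lies within Account2.
CustID, AcctNo → BCity: restricted closure across fragments reaches BCity.
CustID → AcctNo lies within Account2.
CustID, OpenDate → BCity: restricted closure across fragments reaches BCity.
OpenDate → BCity lies within Account1.
Every dependency is enforceable on the fragments, so the decomposition is dependency-preserving.

none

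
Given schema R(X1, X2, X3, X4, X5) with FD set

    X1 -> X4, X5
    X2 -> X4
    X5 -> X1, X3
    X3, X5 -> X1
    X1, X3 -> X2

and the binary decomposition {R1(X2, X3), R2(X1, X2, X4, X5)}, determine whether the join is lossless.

Common attributes: R1 ∩ R2 = {X2}.
Closure of {X2}: X2 → X4 applies, adding X4. So (X2)⁺ = {X2, X4}.
The closure contains neither all of R1 = {X2, X3} nor all of R2 = {X1, X2, X4, X5}, so the common attributes are not a superkey of either fragment. The join is lossy.

No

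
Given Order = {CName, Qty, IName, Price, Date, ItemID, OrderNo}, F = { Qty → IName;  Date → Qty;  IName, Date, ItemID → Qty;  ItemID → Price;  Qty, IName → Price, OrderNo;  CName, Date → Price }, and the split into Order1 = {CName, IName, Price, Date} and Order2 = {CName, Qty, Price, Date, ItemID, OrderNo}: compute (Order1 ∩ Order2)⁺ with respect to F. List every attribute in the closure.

Order1 ∩ Order2 = {CName, Price, Date}.
Date → Qty applies, adding Qty
Qty → IName applies, adding IName
Qty, IName → Price, OrderNo applies, adding OrderNo
Closure: {CName, Qty, IName, Price, Date, OrderNo}.

CName, Qty, IName, Price, Date, OrderNo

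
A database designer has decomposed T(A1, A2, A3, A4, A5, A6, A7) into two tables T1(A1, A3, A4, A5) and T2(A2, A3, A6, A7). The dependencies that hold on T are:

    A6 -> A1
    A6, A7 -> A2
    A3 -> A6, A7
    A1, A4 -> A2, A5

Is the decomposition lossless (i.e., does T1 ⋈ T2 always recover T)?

Common attributes: T1 ∩ T2 = {A3}.
Closure of {A3}: A3 → A6, A7 applies, adding A6, A7; A6 → A1 applies, adding A1; A6, A7 → A2 applies, adding A2. So (A3)⁺ = {A1, A2, A3, A6, A7}.
This closure contains every attribute of T2, so T1 ∩ T2 → T2. The join is lossless.

Yes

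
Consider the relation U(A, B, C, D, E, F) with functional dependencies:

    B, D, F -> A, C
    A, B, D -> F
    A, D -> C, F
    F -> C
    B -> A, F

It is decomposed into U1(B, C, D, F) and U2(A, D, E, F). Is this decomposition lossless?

No

Common attributes: U1 ∩ U2 = {D, F}.
Closure of {D, F}: F → C applies, adding C. So (D, F)⁺ = {C, D, F}.
The closure contains neither all of U1 = {B, C, D, F} nor all of U2 = {A, D, E, F}, so the common attributes are not a superkey of either fragment. The join is lossy.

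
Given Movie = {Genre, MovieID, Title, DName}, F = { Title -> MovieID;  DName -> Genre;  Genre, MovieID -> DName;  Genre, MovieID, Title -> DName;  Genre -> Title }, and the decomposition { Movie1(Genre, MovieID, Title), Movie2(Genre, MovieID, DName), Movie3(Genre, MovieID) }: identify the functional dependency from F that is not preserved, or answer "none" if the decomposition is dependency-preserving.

Title → MovieID lies within Movie1.
DName → Genre lies within Movie2.
Genre, MovieID → DName lies within Movie2.
Genre, MovieID, Title → DName: restricted closure across fragments reaches DName.
Genre → Title lies within Movie1.
Every dependency is enforceable on the fragments, so the decomposition is dependency-preserving.

none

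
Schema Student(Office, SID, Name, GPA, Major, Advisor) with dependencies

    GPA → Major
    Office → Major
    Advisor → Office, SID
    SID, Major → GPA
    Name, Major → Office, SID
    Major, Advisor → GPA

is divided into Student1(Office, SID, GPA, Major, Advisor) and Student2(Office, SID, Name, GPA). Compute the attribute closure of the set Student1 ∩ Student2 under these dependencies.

Office, SID, GPA, Major

Student1 ∩ Student2 = {Office, SID, GPA}.
GPA → Major applies, adding Major
Closure: {Office, SID, GPA, Major}.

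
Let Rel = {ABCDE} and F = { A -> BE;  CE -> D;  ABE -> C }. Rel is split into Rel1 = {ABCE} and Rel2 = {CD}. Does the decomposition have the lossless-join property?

Common attributes: Rel1 ∩ Rel2 = {C}.
No dependency enlarges {C}, so (C)⁺ = {C}.
The closure contains neither all of Rel1 = {ABCE} nor all of Rel2 = {CD}, so the common attributes are not a superkey of either fragment. The join is lossy.

No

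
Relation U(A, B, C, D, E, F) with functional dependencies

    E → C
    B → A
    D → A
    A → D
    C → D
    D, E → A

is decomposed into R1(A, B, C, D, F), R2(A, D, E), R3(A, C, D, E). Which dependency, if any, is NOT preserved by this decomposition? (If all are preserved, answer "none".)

none

E → C lies within R3.
B → A lies within R1.
D → A lies within R1.
A → D lies within R1.
C → D lies within R1.
D, E → A lies within R2.
Every dependency is enforceable on the fragments, so the decomposition is dependency-preserving.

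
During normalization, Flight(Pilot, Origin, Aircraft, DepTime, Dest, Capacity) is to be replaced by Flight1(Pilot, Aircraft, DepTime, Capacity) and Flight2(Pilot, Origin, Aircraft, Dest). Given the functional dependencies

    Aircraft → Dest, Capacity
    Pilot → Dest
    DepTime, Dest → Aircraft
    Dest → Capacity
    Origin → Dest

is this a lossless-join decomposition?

No

Common attributes: Flight1 ∩ Flight2 = {Pilot, Aircraft}.
Closure of {Pilot, Aircraft}: Aircraft → Dest, Capacity applies, adding Dest, Capacity. So (Pilot, Aircraft)⁺ = {Pilot, Aircraft, Dest, Capacity}.
The closure contains neither all of Flight1 = {Pilot, Aircraft, DepTime, Capacity} nor all of Flight2 = {Pilot, Origin, Aircraft, Dest}, so the common attributes are not a superkey of either fragment. The join is lossy.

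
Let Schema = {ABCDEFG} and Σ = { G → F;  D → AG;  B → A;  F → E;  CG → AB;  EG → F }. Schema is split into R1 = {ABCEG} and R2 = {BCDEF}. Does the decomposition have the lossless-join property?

Common attributes: R1 ∩ R2 = {BCE}.
Closure of {BCE}: B → A applies, adding A. So (BCE)⁺ = {ABCE}.
The closure contains neither all of R1 = {ABCEG} nor all of R2 = {BCDEF}, so the common attributes are not a superkey of either fragment. The join is lossy.

No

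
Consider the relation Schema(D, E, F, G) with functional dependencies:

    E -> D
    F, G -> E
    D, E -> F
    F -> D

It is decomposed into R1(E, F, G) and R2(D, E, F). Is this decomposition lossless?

Common attributes: R1 ∩ R2 = {E, F}.
Closure of {E, F}: E → D applies, adding D. So (E, F)⁺ = {D, E, F}.
This closure contains every attribute of R2, so R1 ∩ R2 → R2. The join is lossless.

Yes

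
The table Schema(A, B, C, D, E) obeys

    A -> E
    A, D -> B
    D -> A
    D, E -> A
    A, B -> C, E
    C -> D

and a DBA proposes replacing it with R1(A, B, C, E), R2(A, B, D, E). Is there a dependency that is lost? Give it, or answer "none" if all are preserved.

A → E lies within R1.
A, D → B lies within R2.
D → A lies within R2.
D, E → A lies within R2.
A, B → C, E lies within R1.
C → D: restricted closure across fragments reaches D.
Every dependency is enforceable on the fragments, so the decomposition is dependency-preserving.

none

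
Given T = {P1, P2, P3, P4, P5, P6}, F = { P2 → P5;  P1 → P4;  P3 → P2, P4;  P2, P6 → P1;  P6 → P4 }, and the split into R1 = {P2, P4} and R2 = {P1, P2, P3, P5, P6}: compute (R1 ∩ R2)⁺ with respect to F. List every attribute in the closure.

R1 ∩ R2 = {P2}.
P2 → P5 applies, adding P5
Closure: {P2, P5}.

P2, P5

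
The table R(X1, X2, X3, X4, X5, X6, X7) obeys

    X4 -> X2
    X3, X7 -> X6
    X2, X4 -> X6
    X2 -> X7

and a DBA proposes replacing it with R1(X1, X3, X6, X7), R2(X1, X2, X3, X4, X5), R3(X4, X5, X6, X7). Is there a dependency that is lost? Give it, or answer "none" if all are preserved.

Check X2 → X7: no single fragment contains all of {X2, X7}, and the restricted closure of {X2} across the fragments never reaches {X7}.
X4 → X2 is preserved.
X3, X7 → X6 is preserved.
X2, X4 → X6 is preserved.

X2 -> X7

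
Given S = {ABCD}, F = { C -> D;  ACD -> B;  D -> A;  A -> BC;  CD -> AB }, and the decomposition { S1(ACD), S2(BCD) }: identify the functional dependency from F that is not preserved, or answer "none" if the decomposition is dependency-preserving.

C → D lies within S1.
ACD → B: restricted closure across fragments reaches B.
D → A lies within S1.
A → BC: restricted closure across fragments reaches BC.
CD → AB: restricted closure across fragments reaches AB.
Every dependency is enforceable on the fragments, so the decomposition is dependency-preserving.

none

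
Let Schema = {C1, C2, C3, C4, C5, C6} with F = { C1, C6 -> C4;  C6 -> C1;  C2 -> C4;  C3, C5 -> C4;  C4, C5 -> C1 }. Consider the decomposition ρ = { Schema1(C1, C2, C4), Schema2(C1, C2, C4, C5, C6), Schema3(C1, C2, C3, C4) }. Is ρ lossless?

No

Chase test. Columns are C1, C2, C3, C4, C5, C6; row i has aⱼ where attribute j ∈ Schemai, else bᵢⱼ.
Initial tableau (one row per fragment):
  row 1: a1 a2 b13 a4 b15 b16
  row 2: a1 a2 b23 a4 a5 a6
  row 3: a1 a2 a3 a4 b35 b36
No row becomes fully distinguished — the join is lossy.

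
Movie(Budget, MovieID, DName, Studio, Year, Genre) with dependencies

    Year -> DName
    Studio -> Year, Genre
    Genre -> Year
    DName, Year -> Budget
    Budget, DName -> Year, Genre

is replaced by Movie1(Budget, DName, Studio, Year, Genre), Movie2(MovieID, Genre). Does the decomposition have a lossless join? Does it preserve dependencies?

Lossless test: (Genre)⁺ = {Budget, DName, Year, Genre}, which is a superkey of neither fragment — lossy.
Dependency preservation: every FD's attributes lie within a single fragment, so each can be enforced locally — preserved.

lossy but dependency-preserving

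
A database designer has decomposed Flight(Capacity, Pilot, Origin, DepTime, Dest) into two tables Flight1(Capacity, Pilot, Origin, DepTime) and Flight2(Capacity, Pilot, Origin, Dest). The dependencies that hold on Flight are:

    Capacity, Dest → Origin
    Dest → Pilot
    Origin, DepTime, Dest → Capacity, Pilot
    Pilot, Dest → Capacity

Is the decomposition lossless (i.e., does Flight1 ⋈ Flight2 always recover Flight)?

Common attributes: Flight1 ∩ Flight2 = {Capacity, Pilot, Origin}.
No dependency enlarges {Capacity, Pilot, Origin}, so (Capacity, Pilot, Origin)⁺ = {Capacity, Pilot, Origin}.
The closure contains neither all of Flight1 = {Capacity, Pilot, Origin, DepTime} nor all of Flight2 = {Capacity, Pilot, Origin, Dest}, so the common attributes are not a superkey of either fragment. The join is lossy.

No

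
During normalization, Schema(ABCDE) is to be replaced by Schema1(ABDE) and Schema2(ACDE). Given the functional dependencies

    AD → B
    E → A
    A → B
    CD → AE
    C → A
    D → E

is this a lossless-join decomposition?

Common attributes: Schema1 ∩ Schema2 = {ADE}.
Closure of {ADE}: AD → B applies, adding B. So (ADE)⁺ = {ABDE}.
This closure contains every attribute of Schema1, so Schema1 ∩ Schema2 → Schema1. The join is lossless.

Yes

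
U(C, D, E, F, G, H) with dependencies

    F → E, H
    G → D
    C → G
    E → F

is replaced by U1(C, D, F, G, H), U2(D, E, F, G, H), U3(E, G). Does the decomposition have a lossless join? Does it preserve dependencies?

lossless and dependency-preserving

Lossless test (chase): Rows 1 and 2 agree on F; apply F→E, H and equate their E, H entries. Rows 1 and 3 agree on G; apply G→D and equate their D entries. Rows 1 and 3 agree on E; apply E→F and equate their F entries. Rows 1 and 3 agree on F; apply F→E, H and equate their E, H entries. Row 1 is now all distinguished symbols — the join is lossless.
Dependency preservation: every FD's attributes lie within a single fragment, so each can be enforced locally — preserved.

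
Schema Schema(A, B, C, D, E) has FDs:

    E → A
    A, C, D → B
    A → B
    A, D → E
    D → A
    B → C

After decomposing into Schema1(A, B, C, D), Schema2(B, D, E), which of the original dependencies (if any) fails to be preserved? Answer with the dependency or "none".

Check E → A: no single fragment contains all of {A, E}, and the restricted closure of {E} across the fragments never reaches {A}.
A, C, D → B is preserved.
A → B is preserved.
A, D → E is preserved.
D → A is preserved.
B → C is preserved.

E → A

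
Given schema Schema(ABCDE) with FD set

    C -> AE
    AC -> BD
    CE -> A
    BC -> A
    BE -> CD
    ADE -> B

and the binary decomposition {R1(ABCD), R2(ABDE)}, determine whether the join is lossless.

No

Common attributes: R1 ∩ R2 = {ABD}.
No dependency enlarges {ABD}, so (ABD)⁺ = {ABD}.
The closure contains neither all of R1 = {ABCD} nor all of R2 = {ABDE}, so the common attributes are not a superkey of either fragment. The join is lossy.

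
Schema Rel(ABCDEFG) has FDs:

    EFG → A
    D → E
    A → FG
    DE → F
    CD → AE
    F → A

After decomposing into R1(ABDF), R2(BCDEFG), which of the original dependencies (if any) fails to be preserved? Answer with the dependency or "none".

none

EFG → A: restricted closure across fragments reaches A.
D → E lies within R2.
A → FG: restricted closure across fragments reaches FG.
DE → F lies within R2.
CD → AE: restricted closure across fragments reaches AE.
F → A lies within R1.
Every dependency is enforceable on the fragments, so the decomposition is dependency-preserving.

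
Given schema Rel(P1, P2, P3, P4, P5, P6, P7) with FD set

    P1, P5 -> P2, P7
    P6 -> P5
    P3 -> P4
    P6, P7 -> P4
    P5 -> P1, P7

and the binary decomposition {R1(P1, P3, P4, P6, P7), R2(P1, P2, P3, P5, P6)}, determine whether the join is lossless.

Common attributes: R1 ∩ R2 = {P1, P3, P6}.
Closure of {P1, P3, P6}: P6 → P5 applies, adding P5; P3 → P4 applies, adding P4; P5 → P1, P7 applies, adding P7; P1, P5 → P2, P7 applies, adding P2. So (P1, P3, P6)⁺ = {P1, P2, P3, P4, P5, P6, P7}.
This closure contains every attribute of R1, so R1 ∩ R2 → R1. The join is lossless.

Yes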